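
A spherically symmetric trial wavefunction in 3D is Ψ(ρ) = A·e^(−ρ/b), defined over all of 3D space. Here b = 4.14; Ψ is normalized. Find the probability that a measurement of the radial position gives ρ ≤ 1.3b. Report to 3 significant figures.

P ≈ 0.482

Integrate the radial probability density 4πρ²|Ψ|² over ρ ≤ 1.3b.
A² is fixed by ∫₀^∞ 4πρ²|Ψ|² dρ = 1, i.e. A² = (π·b^3)^(−1).
In terms of u = ρ/b (A², 4π and the length scale all cancel between numerator and denominator), P = [∫_{0}^{1.3} u^2·e^(-2·u) du] / [∫_{0}^{∞} u^2·e^(-2·u) du].
An antiderivative of u^2·e^(-2·u) is -(2·u^2 + 2·u + 1)·e^(-2·u)/4; evaluating from 0 to 1.3 gives 1/4 - 349·e^(-13/5)/200, while the full integral is 1/4.
This evaluates to P = 0.4816.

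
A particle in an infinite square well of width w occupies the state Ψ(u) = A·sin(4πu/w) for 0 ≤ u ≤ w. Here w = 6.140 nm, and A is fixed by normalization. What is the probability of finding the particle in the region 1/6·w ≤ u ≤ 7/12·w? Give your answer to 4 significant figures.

The probability is P = ∫ |Ψ|² du over [1/6·w, 7/12·w].
The normalization integral ∫|Ψ|²du over the whole domain equals w/2·A², and A² cancels in the ratio.
Substituting t = u/w, A² and the length scale cancel in the ratio: P = ∫_{1/6}^{7/12} sin(4·π·t)^2 dt / ∫_{0}^{1} sin(4·π·t)^2 dt.
An antiderivative of sin(4·π·t)^2 is t/2 - sin(4·π·t)·cos(4·π·t)/(8·π); evaluating from 1/6 to 7/12 gives -√(3)/(16·π) + 5/24, while the full integral is 1/2.
Evaluating gives P = -√(3)/(8·π) + 5/12.

P ≈ 0.3478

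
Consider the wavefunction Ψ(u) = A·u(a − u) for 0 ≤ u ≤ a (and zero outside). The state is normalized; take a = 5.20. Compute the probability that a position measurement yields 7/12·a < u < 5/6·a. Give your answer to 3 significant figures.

P ≈ 0.311

|Ψ|² is the probability density, so P = ∫_{7/12·a}^{5/6·a} |Ψ|² du.
The normalization integral ∫|Ψ|²du over the whole domain equals a^5/30·A², and A² cancels in the ratio.
In terms of t = u/a (A² and the length scale cancel between numerator and denominator), P = [∫_{7/12}^{5/6} t^2·(1 - t)^2 dt] / [∫_{0}^{1} t^2·(1 - t)^2 dt].
An antiderivative of t^2·(1 - t)^2 is t^3·(6·t^2 - 15·t + 10)/30; evaluating from 7/12 to 5/6 gives ≈ 0.010371, while the full integral is 1/30.
The result is P = 0.3111.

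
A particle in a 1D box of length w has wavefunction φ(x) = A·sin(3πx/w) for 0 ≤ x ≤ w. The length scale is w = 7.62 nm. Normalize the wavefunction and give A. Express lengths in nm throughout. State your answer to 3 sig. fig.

A ≈ 0.512 nm^(-1/2)

The normalization condition is ∫|φ|² dx = 1 from 0 to w.
With ∫₀^w sin²(nπx/w) dx = w/2, the integral (without the A² prefactor) comes out to w/2.
So A² = (w/2)^(−1).
With w = 7.62: A² = 0.2625 and A = 0.5123.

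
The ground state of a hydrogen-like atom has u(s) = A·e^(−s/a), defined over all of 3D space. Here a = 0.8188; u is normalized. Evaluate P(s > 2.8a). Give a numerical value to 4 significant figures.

P ≈ 0.08239

Integrate the radial probability density 4πs²|u|² over s > 2.8a.
Normalization gives A² = 1/(π·a^3).
Substituting t = s/a, A², 4π and the length scale all cancel in the ratio: P = ∫_{2.8}^{∞} t^2·e^(-2·t) dt / ∫_{0}^{∞} t^2·e^(-2·t) dt.
Using ∫ t^2·e^(-2·t) dt = -(2·t^2 + 2·t + 1)·e^(-2·t)/4, the numerator is 557·e^(-28/5)/100 and the denominator is 1/4.
The region integral divided by the full integral gives P = 0.082388.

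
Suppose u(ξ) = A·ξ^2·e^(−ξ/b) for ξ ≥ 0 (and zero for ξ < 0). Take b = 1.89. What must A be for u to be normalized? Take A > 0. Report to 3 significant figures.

A ≈ 0.235

The normalization condition is ∫|u|² dξ = 1 from 0 to ∞.
With ∫₀^∞ ξ^4 e^(−αξ) dξ = 4!/α^5, the integral (without the A² prefactor) comes out to 3·b^5/4.
Hence A² = 1/[3·b^5/4].
Substituting b = 1.89 gives A² = 0.05529, so A = 0.2351.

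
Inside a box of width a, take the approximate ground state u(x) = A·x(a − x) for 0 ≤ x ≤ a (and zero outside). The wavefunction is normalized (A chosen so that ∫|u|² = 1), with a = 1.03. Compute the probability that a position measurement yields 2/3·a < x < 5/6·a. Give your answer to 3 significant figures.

P ≈ 0.174

|u|² is the probability density, so P = ∫_{2/3·a}^{5/6·a} |u|² dx.
With A² fixed by ∫|u|² = 1, i.e. A² = (a^5/30)^(−1), substitute and integrate.
Substituting t = x/a, A² and the length scale cancel in the ratio: P = ∫_{2/3}^{5/6} t^2·(1 - t)^2 dt / ∫_{0}^{1} t^2·(1 - t)^2 dt.
An antiderivative of t^2·(1 - t)^2 is t^3·(6·t^2 - 15·t + 10)/30; evaluating from 2/3 to 5/6 gives ≈ 0.0058128, while the full integral is 1/30.
The result is P = 113/648.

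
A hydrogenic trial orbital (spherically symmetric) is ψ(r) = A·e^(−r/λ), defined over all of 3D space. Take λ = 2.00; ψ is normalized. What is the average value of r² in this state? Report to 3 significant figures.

⟨r^2⟩ ≈ 12.0

By definition ⟨r²⟩ = ∫ r^2 |ψ(r)|² 4πr² dr.
Since the A² factors cancel between numerator and denominator, ⟨r²⟩ = 3·λ^2.
With λ = 2.00, ⟨r^2⟩ = 12.00.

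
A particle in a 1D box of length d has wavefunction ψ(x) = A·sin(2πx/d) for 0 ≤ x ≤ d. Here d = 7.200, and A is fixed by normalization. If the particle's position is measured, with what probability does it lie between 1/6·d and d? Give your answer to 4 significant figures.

P ≈ 0.9022

The probability is P = ∫ |ψ|² dx over [1/6·d, d].
The normalization integral ∫|ψ|²dx over the whole domain equals d/2·A², and A² cancels in the ratio.
Substituting u = x/d, A² and the length scale cancel in the ratio: P = ∫_{1/6}^{1} sin(2·π·u)^2 du / ∫_{0}^{1} sin(2·π·u)^2 du.
An antiderivative of sin(2·π·u)^2 is u/2 - sin(4·π·u)/(8·π); evaluating from 1/6 to 1 gives √(3)/(16·π) + 5/12, while the full integral is 1/2.
Evaluating gives P = √(3)/(8·π) + 5/6.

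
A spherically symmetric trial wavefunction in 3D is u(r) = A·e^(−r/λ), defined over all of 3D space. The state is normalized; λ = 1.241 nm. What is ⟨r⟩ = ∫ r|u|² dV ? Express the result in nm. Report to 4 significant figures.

⟨r⟩ ≈ 1.862 nm

⟨r⟩ = ∫ r |u|² 4πr² dr over the full domain.
Recall ∫₀^∞ r^m e^(−r/β) dr = m!·β^(m+1), the ratio of the moment integral to the normalization integral gives ⟨r⟩ = 3·λ/2.
Putting λ = 1.241 gives 1.8615.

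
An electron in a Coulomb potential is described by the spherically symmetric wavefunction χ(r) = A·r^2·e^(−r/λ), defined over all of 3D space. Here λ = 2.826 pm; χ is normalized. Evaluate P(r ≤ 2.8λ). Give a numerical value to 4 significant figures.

P = ∫ |χ|² 4πr² dr over r ≤ 2.8λ.
A² is fixed by ∫₀^∞ 4πr²|χ|² dr = 1, i.e. A² = (45·π·λ^7/2)^(−1).
In terms of u = r/λ (A², 4π and the length scale all cancel between numerator and denominator), P = [∫_{0}^{2.8} u^6·e^(-2·u) du] / [∫_{0}^{∞} u^6·e^(-2·u) du].
With ∫ u^6·e^(-2·u) du = -(4·u^6 + 12·u^5 + 30·u^4 + 60·u^3 + 90·u^2 + 90·u + 45)·e^(-2·u)/8 + C, the region integral is ≈ 1.85480 and the full one is 45/8.
Taking the ratio yields P = 0.32974.

P ≈ 0.3297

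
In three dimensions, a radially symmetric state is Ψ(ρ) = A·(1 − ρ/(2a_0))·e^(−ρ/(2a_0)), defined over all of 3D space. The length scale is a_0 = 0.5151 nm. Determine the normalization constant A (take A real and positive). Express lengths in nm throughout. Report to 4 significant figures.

The normalization condition is ∫|Ψ|² 4πρ² dρ = 1 from 0 to ∞.
The angular integral contributes 4π, leaving ∫₀^∞ ρ²|Ψ|² dρ.
The integral (without the A² prefactor) comes out to 8·π·a_0^3.
Setting this equal to 1 gives A² = 1/(8·π·a_0^3).
With a_0 = 0.5151: A² = 0.29113 and A = 0.53956.

A ≈ 0.5396 nm^(-3/2)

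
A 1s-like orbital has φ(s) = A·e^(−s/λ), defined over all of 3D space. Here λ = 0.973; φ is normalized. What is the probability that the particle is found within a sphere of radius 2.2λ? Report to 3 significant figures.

P ≈ 0.815

Integrate the radial probability density 4πs²|φ|² over s ≤ 2.2λ.
Normalization gives A² = 1/(π·λ^3).
Substituting u = s/λ, A², 4π and the length scale all cancel in the ratio: P = ∫_{0}^{2.2} u^2·e^(-2·u) du / ∫_{0}^{∞} u^2·e^(-2·u) du.
Using ∫ u^2·e^(-2·u) du = -(2·u^2 + 2·u + 1)·e^(-2·u)/4, the numerator is 1/4 - 377·e^(-22/5)/100 and the denominator is 1/4.
This evaluates to P = 0.8149.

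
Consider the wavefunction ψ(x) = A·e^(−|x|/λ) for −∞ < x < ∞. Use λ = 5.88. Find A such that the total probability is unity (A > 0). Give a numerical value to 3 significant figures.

The normalization condition is ∫|ψ|² dx = 1 from −∞ to ∞.
Recall ∫₀^∞ x^m e^(−x/β) dx = m!·β^(m+1), with ψ = A·e^(−|x|/λ), the integral evaluates to A²·[λ].
With λ = 5.88: A² = 0.1701 and A = 0.4124.

A ≈ 0.412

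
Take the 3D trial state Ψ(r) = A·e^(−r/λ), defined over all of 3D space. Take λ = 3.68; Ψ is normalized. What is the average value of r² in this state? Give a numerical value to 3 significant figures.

By definition ⟨r²⟩ = ∫ r^2 |Ψ(r)|² 4πr² dr.
The ratio of the moment integral to the normalization integral gives ⟨r²⟩ = 3·λ^2.
Putting λ = 3.68 gives 40.63.

⟨r^2⟩ ≈ 40.6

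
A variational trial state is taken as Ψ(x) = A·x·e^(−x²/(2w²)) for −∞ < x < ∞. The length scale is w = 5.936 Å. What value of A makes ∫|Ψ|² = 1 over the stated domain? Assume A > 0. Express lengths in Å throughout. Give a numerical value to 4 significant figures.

A ≈ 0.07345 Å^(-3/2)

Require ∫ |Ψ|² dx = 1 over the whole domain.
Using the Gaussian integral ∫_{−∞}^{∞} e^(−αx²) dx = √(π/α), the integral (without the A² prefactor) comes out to √(π)·w^3/2.
So A² = (√(π)·w^3/2)^(−1).
With w = 5.936: A² = 0.0053948 and A = 0.073449.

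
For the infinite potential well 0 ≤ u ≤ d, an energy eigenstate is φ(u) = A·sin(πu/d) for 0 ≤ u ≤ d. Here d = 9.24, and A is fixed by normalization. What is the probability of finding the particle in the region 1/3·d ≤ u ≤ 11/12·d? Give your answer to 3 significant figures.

P ≈ 0.801

The probability is P = ∫ |φ|² du over [1/3·d, 11/12·d].
With A² fixed by ∫|φ|² = 1, i.e. A² = (d/2)^(−1), substitute and integrate.
Substituting t = u/d, A² and the length scale cancel in the ratio: P = ∫_{1/3}^{11/12} sin(π·t)^2 dt / ∫_{0}^{1} sin(π·t)^2 dt.
An antiderivative of sin(π·t)^2 is t/2 - sin(2·π·t)/(4·π); evaluating from 1/3 to 11/12 gives 1/(8·π) + √(3)/(8·π) + 7/24, while the full integral is 1/2.
Evaluating gives P = (3 + 3·√(3) + 7·π)/(12·π).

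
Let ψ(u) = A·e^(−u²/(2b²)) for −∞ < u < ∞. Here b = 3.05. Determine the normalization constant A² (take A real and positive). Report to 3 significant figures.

A^2 ≈ 0.185

We need A² ∫|f|² du = 1, taking the integral from −∞ to ∞.
With ∫_{−∞}^{∞} u^(2m) e^(−αu²) du = (2m−1)!!·√π / (2^m α^(m+1/2)), carrying out the integral gives A² · √(π)·b.
So A² = (√(π)·b)^(−1).
With b = 3.05: A² = 0.1850 and A = 0.4301.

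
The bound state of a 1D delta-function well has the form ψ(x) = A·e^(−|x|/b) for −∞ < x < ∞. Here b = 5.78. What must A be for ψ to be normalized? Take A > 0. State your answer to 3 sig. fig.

A ≈ 0.416

We need A² ∫|f|² dx = 1, taking the integral from −∞ to ∞.
With ψ = A·e^(−|x|/b), the integral evaluates to A²·[b].
Hence A² = 1/[b].
Substituting b = 5.78 gives A² = 0.1730, so A = 0.4159.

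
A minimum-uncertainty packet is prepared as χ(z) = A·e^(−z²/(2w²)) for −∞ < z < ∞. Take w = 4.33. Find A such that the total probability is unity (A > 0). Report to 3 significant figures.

Normalization requires ∫|χ|² dz = 1, integrated from −∞ to ∞.
Using the Gaussian integral ∫_{−∞}^{∞} e^(−αz²) dz = √(π/α), with χ = A·e^(−z²/(2w²)), the integral evaluates to A²·[√(π)·w].
With w = 4.33: A² = 0.1303 and A = 0.3610.

A ≈ 0.361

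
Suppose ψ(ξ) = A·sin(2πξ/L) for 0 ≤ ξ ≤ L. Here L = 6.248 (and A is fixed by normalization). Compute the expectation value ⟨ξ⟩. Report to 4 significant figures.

⟨ξ⟩ ≈ 3.124

⟨ξ⟩ = ∫ ξ |ψ|² dξ over the full domain.
With ∫₀^L sin²(nπξ/L) dξ = L/2, since the A² factors cancel between numerator and denominator, ⟨ξ⟩ = L/2.
Putting L = 6.248 gives 3.1240.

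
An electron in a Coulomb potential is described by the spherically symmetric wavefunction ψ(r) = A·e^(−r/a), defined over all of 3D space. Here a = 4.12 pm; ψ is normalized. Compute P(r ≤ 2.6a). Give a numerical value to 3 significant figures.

P = ∫ |ψ|² 4πr² dr over r ≤ 2.6a.
A² is fixed by ∫₀^∞ 4πr²|ψ|² dr = 1, i.e. A² = (π·a^3)^(−1).
Let u = r/a; then A², 4π and the length scale all cancel, so P = ∫_{0}^{2.6} u^2·e^(-2·u) du ÷ ∫_{0}^{∞} u^2·e^(-2·u) du.
Using ∫ u^2·e^(-2·u) du = -(2·u^2 + 2·u + 1)·e^(-2·u)/4, the numerator is 1/4 - 493·e^(-26/5)/100 and the denominator is 1/4.
Taking the ratio yields P = 0.8912.

P ≈ 0.891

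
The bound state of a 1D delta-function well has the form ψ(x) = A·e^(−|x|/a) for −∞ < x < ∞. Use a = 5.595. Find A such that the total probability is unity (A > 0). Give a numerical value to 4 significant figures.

A ≈ 0.4228

Normalization requires ∫|ψ|² dx = 1, integrated from −∞ to ∞.
Carrying out the integral gives A² · a.
So A² = (a)^(−1).
With a = 5.595: A² = 0.17873 and A = 0.42277.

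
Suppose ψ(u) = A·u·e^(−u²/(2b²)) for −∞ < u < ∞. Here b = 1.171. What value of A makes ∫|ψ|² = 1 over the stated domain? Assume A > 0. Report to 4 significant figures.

A ≈ 0.8383

We need A² ∫|f|² du = 1, taking the integral from −∞ to ∞.
With ∫_{−∞}^{∞} u^(2m) e^(−αu²) du = (2m−1)!!·√π / (2^m α^(m+1/2)), carrying out the integral gives A² · √(π)·b^3/2.
With b = 1.171: A² = 0.70272 and A = 0.83829.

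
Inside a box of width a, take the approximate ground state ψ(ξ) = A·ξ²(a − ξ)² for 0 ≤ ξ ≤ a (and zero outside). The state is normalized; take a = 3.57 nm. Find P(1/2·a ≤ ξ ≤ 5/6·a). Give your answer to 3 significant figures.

P = ∫_{1/2·a}^{5/6·a} |ψ(ξ)|² dξ.
Since A² = 1/(a^9/630), this is the region integral divided by the full normalization integral.
Substituting u = ξ/a, A² and the length scale cancel in the ratio: P = ∫_{1/2}^{5/6} u^4·(1 - u)^4 du / ∫_{0}^{1} u^4·(1 - u)^4 du.
An antiderivative of u^4·(1 - u)^4 is u^5·(70·u^4 - 315·u^3 + 540·u^2 - 420·u + 126)/630; evaluating from 1/2 to 5/6 gives ≈ 0.00077944, while the full integral is 1/630.
Evaluating gives P = 0.4910.

P ≈ 0.491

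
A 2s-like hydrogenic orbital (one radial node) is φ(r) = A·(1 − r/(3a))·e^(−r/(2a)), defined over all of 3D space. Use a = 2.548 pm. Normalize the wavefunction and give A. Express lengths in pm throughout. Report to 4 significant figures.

Require ∫ |φ|² 4πr² dr = 1 over the whole domain.
The integral (without the A² prefactor) comes out to 8·π·a^3/3.
So A² = (8·π·a^3/3)^(−1).
Plugging in a = 2.548 yields A = 0.084946.

A ≈ 0.08495 pm^(-3/2)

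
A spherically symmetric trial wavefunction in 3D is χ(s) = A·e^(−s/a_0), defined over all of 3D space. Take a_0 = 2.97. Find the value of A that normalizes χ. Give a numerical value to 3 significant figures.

A ≈ 0.110

We need A² ∫|f|² 4πs² ds = 1, taking the integral from 0 to ∞.
The angular integral contributes 4π, leaving ∫₀^∞ s²|χ|² ds.
With ∫₀^∞ s^2 e^(−αs) ds = 2!/α^3, carrying out the integral gives A² · π·a_0^3.
So A² = (π·a_0^3)^(−1).
Plugging in a_0 = 2.97 yields A = 0.1102.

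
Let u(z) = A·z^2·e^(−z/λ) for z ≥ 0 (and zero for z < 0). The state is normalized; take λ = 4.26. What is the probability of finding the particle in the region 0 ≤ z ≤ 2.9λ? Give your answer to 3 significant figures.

The probability is P = ∫ |u|² dz over [0, 2.9λ].
The normalization integral ∫|u|²dz over the whole domain equals 3·λ^5/4·A², and A² cancels in the ratio.
Substituting t = z/λ, A² and the length scale cancel in the ratio: P = ∫_{0}^{2.9} t^4·e^(-2·t) dt / ∫_{0}^{∞} t^4·e^(-2·t) dt.
Using ∫ t^4·e^(-2·t) dt = -(t^4/2 + t^3 + 3·t^2/2 + 3·t/2 + 3/4)·e^(-2·t), the numerator is ≈ 0.51546 and the denominator is 3/4.
The result is P = 0.6873.

P ≈ 0.687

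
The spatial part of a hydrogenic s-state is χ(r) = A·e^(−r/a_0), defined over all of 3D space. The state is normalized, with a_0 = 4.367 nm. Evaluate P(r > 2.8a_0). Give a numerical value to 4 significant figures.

Integrate the radial probability density 4πr²|χ|² over r > 2.8a_0.
Normalization gives A² = 1/(π·a_0^3).
Substituting u = r/a_0, A², 4π and the length scale all cancel in the ratio: P = ∫_{2.8}^{∞} u^2·e^(-2·u) du / ∫_{0}^{∞} u^2·e^(-2·u) du.
An antiderivative of u^2·e^(-2·u) is -(2·u^2 + 2·u + 1)·e^(-2·u)/4; evaluating from 2.8 to ∞ gives 557·e^(-28/5)/100, while the full integral is 1/4.
The region integral divided by the full integral gives P = 0.082388.

P ≈ 0.08239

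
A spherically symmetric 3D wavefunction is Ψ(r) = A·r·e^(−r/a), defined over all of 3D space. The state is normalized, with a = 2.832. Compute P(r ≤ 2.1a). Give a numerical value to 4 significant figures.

Integrate the radial probability density 4πr²|Ψ|² over r ≤ 2.1a.
Normalization gives A² = 1/(3·π·a^5).
Let u = r/a; then A², 4π and the length scale all cancel, so P = ∫_{0}^{2.1} u^4·e^(-2·u) du ÷ ∫_{0}^{∞} u^4·e^(-2·u) du.
With ∫ u^4·e^(-2·u) du = -(u^4/2 + u^3 + 3·u^2/2 + 3·u/2 + 3/4)·e^(-2·u) + C, the region integral is ≈ 0.307630 and the full one is 3/4.
Taking the ratio yields P = 0.41017.

P ≈ 0.4102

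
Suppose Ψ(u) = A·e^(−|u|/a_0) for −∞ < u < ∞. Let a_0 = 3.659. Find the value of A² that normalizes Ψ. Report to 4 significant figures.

A^2 ≈ 0.2733

We need A² ∫|f|² du = 1, taking the integral from −∞ to ∞.
Carrying out the integral gives A² · a_0.
Hence A² = 1/[a_0].
With a_0 = 3.659: A² = 0.27330 and A = 0.52278.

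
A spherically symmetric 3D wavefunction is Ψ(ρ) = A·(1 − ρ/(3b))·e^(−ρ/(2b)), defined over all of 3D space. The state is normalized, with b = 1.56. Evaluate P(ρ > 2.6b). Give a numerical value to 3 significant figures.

P = ∫ |Ψ|² 4πρ² dρ over ρ > 2.6b.
The full normalization integral is A²·[8·π·b^3/3] = 1, fixing A².
Substituting u = ρ/b, A², 4π and the length scale all cancel in the ratio: P = ∫_{2.6}^{∞} u^2·(1 - u/3)^2·e^(-u) du / ∫_{0}^{∞} u^2·(1 - u/3)^2·e^(-u) du.
With ∫ u^2·(1 - u/3)^2·e^(-u) du = (-u^4 + 2·u^3 - 3·u^2 - 6·u - 6)·e^(-u)/9 + C, the region integral is ≈ 0.43265 and the full one is 2/3.
The region integral divided by the full integral gives P = 0.6490.

P ≈ 0.649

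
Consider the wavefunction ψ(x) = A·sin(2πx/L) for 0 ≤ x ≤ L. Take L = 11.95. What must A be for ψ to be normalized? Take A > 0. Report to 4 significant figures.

A ≈ 0.4091

The normalization condition is ∫|ψ|² dx = 1 from 0 to L.
The integral (without the A² prefactor) comes out to L/2.
Hence A² = 1/[L/2].
Plugging in L = 11.95 yields A = 0.40910.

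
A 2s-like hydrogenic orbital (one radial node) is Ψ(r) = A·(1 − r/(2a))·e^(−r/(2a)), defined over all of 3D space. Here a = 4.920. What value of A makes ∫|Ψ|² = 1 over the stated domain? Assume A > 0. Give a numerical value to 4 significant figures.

Normalization requires ∫|Ψ|² 4πr² dr = 1, integrated from 0 to ∞.
The angular integral contributes 4π, leaving ∫₀^∞ r²|Ψ|² dr.
Using ∫₀^∞ rⁿ e^(−αr) dr = n!/αⁿ⁺¹, the integral (without the A² prefactor) comes out to 8·π·a^3.
Hence A² = 1/[8·π·a^3].
With a = 4.920: A² = 0.00033409 and A = 0.018278.

A ≈ 0.01828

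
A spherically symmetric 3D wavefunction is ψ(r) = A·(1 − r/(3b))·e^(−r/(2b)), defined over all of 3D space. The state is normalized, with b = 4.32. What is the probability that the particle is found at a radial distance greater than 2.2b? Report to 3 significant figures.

P = ∫ |ψ|² 4πr² dr over r > 2.2b.
A² is fixed by ∫₀^∞ 4πr²|ψ|² dr = 1, i.e. A² = (8·π·b^3/3)^(−1).
Let u = r/b; then A², 4π and the length scale all cancel, so P = ∫_{2.2}^{∞} u^2·(1 - u/3)^2·e^(-u) du ÷ ∫_{0}^{∞} u^2·(1 - u/3)^2·e^(-u) du.
An antiderivative of u^2·(1 - u/3)^2·e^(-u) is (-u^4 + 2·u^3 - 3·u^2 - 6·u - 6)·e^(-u)/9; evaluating from 2.2 to ∞ gives ≈ 0.44136, while the full integral is 2/3.
Taking the ratio yields P = 0.6620.

P ≈ 0.662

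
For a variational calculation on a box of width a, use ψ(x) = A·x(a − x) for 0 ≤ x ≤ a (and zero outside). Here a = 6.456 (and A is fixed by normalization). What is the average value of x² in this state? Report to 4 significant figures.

By definition ⟨x²⟩ = ∫ x^2 |ψ(x)|² dx.
Expanding the polynomial and integrating term by term, evaluating both integrals, ⟨x²⟩ = 2·a^2/7.
With a = 6.456, ⟨x^2⟩ = 11.909.

⟨x^2⟩ ≈ 11.91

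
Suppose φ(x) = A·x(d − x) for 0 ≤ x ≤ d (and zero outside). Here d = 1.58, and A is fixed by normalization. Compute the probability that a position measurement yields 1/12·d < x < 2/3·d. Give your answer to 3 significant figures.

|φ|² is the probability density, so P = ∫_{1/12·d}^{2/3·d} |φ|² dx.
The normalization integral ∫|φ|²dx over the whole domain equals d^5/30·A², and A² cancels in the ratio.
In terms of u = x/d (A² and the length scale cancel between numerator and denominator), P = [∫_{1/12}^{2/3} u^2·(1 - u)^2 du] / [∫_{0}^{1} u^2·(1 - u)^2 du].
With ∫ u^2·(1 - u)^2 du = u^3·(6·u^2 - 15·u + 10)/30 + C, the region integral is ≈ 0.026168 and the full one is 1/30.
The result is P = 0.7850.

P ≈ 0.785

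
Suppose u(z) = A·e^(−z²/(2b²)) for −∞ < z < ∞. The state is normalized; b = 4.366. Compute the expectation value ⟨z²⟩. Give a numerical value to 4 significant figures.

The expectation value is the |u|²-weighted average of z^2: ∫ z^2|u|² dz.
Differentiating ∫e^(−αz²) dz = √(π/α) under α to get the higher moments, evaluating both integrals, ⟨z²⟩ = b^2/2.
Putting b = 4.366 gives 9.5310.

⟨z^2⟩ ≈ 9.531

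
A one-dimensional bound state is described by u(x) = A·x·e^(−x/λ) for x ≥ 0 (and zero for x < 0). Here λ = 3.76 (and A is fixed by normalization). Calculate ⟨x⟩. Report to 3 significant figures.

⟨x⟩ ≈ 5.64

⟨x⟩ = ∫ x |u|² dx over the full domain.
With ∫₀^∞ x^3 e^(−αx) dx = 3!/α^4, evaluating both integrals, ⟨x⟩ = 3·λ/2.
With λ = 3.76, ⟨x⟩ = 5.640.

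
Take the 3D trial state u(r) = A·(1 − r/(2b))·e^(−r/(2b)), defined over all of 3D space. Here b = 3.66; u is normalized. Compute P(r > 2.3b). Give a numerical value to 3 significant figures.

P ≈ 0.947

With dV = 4πr²dr, the probability is ∫|u|² dV over r > 2.3b.
Normalization gives A² = 1/(8·π·b^3).
Substituting t = r/b, A², 4π and the length scale all cancel in the ratio: P = ∫_{2.3}^{∞} t^2·(1 - t/2)^2·e^(-t) dt / ∫_{0}^{∞} t^2·(1 - t/2)^2·e^(-t) dt.
An antiderivative of t^2·(1 - t/2)^2·e^(-t) is -(t^4/4 + t^2 + 2·t + 2)·e^(-t); evaluating from 2.3 to ∞ gives ≈ 1.8935, while the full integral is 2.
The region integral divided by the full integral gives P = 0.9467.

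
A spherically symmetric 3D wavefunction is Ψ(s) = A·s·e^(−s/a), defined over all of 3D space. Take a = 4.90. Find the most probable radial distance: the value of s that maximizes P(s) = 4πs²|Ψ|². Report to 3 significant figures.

s ≈ 9.80

The maximum of P(s) = 4πs²|Ψ|² occurs where its derivative vanishes.
Solving yields s = 2·a.
With a = 4.90, the most probable radial distance is 9.800.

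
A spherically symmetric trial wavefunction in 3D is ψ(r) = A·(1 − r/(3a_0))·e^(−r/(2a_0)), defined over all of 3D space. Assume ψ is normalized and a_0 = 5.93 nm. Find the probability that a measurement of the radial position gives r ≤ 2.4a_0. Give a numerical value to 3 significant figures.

P ≈ 0.347

Integrate the radial probability density 4πr²|ψ|² over r ≤ 2.4a_0.
A² is fixed by ∫₀^∞ 4πr²|ψ|² dr = 1, i.e. A² = (8·π·a_0^3/3)^(−1).
Let u = r/a_0; then A², 4π and the length scale all cancel, so P = ∫_{0}^{2.4} u^2·(1 - u/3)^2·e^(-u) du ÷ ∫_{0}^{∞} u^2·(1 - u/3)^2·e^(-u) du.
An antiderivative of u^2·(1 - u/3)^2·e^(-u) is (-u^4 + 2·u^3 - 3·u^2 - 6·u - 6)·e^(-u)/9; evaluating from 0 to 2.4 gives 2/3 - 9002·e^(-12/5)/1875, while the full integral is 2/3.
The region integral divided by the full integral gives P = 0.3467.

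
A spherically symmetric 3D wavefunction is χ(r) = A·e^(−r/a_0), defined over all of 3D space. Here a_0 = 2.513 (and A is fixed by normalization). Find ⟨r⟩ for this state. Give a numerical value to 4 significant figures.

⟨r⟩ ≈ 3.770

⟨r⟩ = ∫ r |χ|² 4πr² dr over the full domain.
Evaluating both integrals, ⟨r⟩ = 3·a_0/2.
With a_0 = 2.513, ⟨r⟩ = 3.7695.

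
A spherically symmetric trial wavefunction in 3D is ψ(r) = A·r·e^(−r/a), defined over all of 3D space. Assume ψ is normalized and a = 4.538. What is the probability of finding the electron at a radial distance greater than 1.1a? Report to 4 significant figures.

With dV = 4πr²dr, the probability is ∫|ψ|² dV over r > 1.1a.
Normalization gives A² = 1/(3·π·a^5).
Let u = r/a; then A², 4π and the length scale all cancel, so P = ∫_{1.1}^{∞} u^4·e^(-2·u) du ÷ ∫_{0}^{∞} u^4·e^(-2·u) du.
Using ∫ u^4·e^(-2·u) du = -(u^4/2 + u^3 + 3·u^2/2 + 3·u/2 + 3/4)·e^(-2·u), the numerator is ≈ 0.695628 and the denominator is 3/4.
Taking the ratio yields P = 0.92750.

P ≈ 0.9275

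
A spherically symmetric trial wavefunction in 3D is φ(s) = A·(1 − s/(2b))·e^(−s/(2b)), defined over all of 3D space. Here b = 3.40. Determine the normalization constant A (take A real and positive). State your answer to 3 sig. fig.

We need A² ∫|f|² 4πs² ds = 1, taking the integral from 0 to ∞.
In 3D with spherical symmetry the volume element is 4πs² ds.
Recall ∫₀^∞ s^m e^(−s/β) ds = m!·β^(m+1), ∫|φ|² 4πs² ds = A²·(8·π·b^3).
Setting this equal to 1 gives A² = 1/(8·π·b^3).
Plugging in b = 3.40 yields A = 0.03182.

A ≈ 0.0318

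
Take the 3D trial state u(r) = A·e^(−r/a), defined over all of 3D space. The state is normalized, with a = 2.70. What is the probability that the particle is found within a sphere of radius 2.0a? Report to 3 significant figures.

P = ∫ |u|² 4πr² dr over r ≤ 2.0a.
The full normalization integral is A²·[π·a^3] = 1, fixing A².
In terms of t = r/a (A², 4π and the length scale all cancel between numerator and denominator), P = [∫_{0}^{2.0} t^2·e^(-2·t) dt] / [∫_{0}^{∞} t^2·e^(-2·t) dt].
Using ∫ t^2·e^(-2·t) dt = -(2·t^2 + 2·t + 1)·e^(-2·t)/4, the numerator is 1/4 - 13·e^(-4)/4 and the denominator is 1/4.
This evaluates to P = 0.7619.

P ≈ 0.762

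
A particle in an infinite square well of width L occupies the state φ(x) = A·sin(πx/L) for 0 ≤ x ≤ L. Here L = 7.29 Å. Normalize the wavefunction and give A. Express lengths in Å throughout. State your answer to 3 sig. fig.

A ≈ 0.524 Å^(-1/2)

We need A² ∫|f|² dx = 1, taking the integral from 0 to L.
Carrying out the integral gives A² · L/2.
With L = 7.29: A² = 0.2743 and A = 0.5238.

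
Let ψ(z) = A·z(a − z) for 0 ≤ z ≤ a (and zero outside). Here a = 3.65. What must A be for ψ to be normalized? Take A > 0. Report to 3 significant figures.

The normalization condition is ∫|ψ|² dz = 1 from 0 to a.
Carrying out the integral gives A² · a^5/30.
So A² = (a^5/30)^(−1).
Plugging in a = 3.65 yields A = 0.2152.

A ≈ 0.215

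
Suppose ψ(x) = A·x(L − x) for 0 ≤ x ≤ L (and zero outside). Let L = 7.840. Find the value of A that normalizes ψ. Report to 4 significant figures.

A ≈ 0.03183

Require ∫ |ψ|² dx = 1 over the whole domain.
With ψ = A·x(L − x), the integral evaluates to A²·[L^5/30].
So A² = (L^5/30)^(−1).
With L = 7.840: A² = 0.0010128 and A = 0.031825.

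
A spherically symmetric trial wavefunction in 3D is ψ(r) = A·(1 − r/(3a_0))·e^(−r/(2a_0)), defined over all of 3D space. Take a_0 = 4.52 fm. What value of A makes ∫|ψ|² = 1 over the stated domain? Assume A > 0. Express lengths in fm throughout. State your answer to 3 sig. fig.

Normalization requires ∫|ψ|² 4πr² dr = 1, integrated from 0 to ∞.
The angular integral contributes 4π, leaving ∫₀^∞ r²|ψ|² dr.
Recall ∫₀^∞ r^m e^(−r/β) dr = m!·β^(m+1), the integral (without the A² prefactor) comes out to 8·π·a_0^3/3.
With a_0 = 4.52: A² = 0.001293 and A = 0.03595.

A ≈ 0.0360 fm^(-3/2)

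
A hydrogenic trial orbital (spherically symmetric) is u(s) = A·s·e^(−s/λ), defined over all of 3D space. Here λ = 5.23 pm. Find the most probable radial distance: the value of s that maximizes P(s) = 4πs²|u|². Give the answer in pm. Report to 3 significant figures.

s ≈ 10.5 pm

Differentiate P(s) = 4πs²|u|² with respect to s and set to zero.
Solving yields s = 2·λ.
With λ = 5.23, the most probable radial distance is 10.46 pm.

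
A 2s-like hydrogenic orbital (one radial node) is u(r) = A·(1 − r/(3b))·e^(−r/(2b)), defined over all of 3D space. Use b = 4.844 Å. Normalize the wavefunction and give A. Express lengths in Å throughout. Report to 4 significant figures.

A ≈ 0.03241 Å^(-3/2)

The normalization condition is ∫|u|² 4πr² dr = 1 from 0 to ∞.
With u = A·(1 − r/(3b))·e^(−r/(2b)), the integral evaluates to A²·[8·π·b^3/3].
With b = 4.844: A² = 0.0010502 and A = 0.032407.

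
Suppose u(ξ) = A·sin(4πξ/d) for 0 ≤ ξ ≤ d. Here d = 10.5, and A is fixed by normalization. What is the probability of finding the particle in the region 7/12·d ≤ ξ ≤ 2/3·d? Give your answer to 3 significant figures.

|u|² is the probability density, so P = ∫_{7/12·d}^{2/3·d} |u|² dξ.
Since A² = 1/(d/2), this is the region integral divided by the full normalization integral.
Let t = ξ/d; then A² and the length scale cancel, so P = ∫_{7/12}^{2/3} sin(4·π·t)^2 dt ÷ ∫_{0}^{1} sin(4·π·t)^2 dt.
With ∫ sin(4·π·t)^2 dt = t/2 - sin(4·π·t)·cos(4·π·t)/(8·π) + C, the region integral is √(3)/(16·π) + 1/24 and the full one is 1/2.
The result is P = (√(3)/8 + π/12)/π.

P ≈ 0.152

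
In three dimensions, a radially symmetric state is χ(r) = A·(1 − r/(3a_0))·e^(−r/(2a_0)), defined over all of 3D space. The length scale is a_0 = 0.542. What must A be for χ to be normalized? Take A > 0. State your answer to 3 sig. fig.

The normalization condition is ∫|χ|² 4πr² dr = 1 from 0 to ∞.
(Spherical symmetry: dV = 4πr² dr.)
With ∫₀^∞ r^4 e^(−αr) dr = 4!/α^5, with χ = A·(1 − r/(3a_0))·e^(−r/(2a_0)), the integral evaluates to A²·[8·π·a_0^3/3].
So A² = (8·π·a_0^3/3)^(−1).
With a_0 = 0.542: A² = 0.7497 and A = 0.8658.

A ≈ 0.866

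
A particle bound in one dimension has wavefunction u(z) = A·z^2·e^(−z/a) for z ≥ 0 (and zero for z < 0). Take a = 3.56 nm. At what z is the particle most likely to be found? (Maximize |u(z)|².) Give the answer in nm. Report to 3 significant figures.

z ≈ 7.12 nm

Set d/dz [|u(z)|²] = 0 and solve for z > 0.
This gives z = 2·a.
With a = 3.56, the most probable position is 7.120 nm.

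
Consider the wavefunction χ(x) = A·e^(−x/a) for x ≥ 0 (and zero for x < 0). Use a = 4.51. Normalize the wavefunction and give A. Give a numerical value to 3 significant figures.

Require ∫ |χ|² dx = 1 over the whole domain.
With χ = A·e^(−x/a), the integral evaluates to A²·[a/2].
Substituting a = 4.51 gives A² = 0.4435, so A = 0.6659.

A ≈ 0.666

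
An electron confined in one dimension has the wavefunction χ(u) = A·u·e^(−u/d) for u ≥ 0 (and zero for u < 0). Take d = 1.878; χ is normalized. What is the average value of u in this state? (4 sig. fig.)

⟨u⟩ = ∫ u |χ|² du over the full domain.
The ratio of the moment integral to the normalization integral gives ⟨u⟩ = 3·d/2.
With d = 1.878, ⟨u⟩ = 2.8170.

⟨u⟩ ≈ 2.817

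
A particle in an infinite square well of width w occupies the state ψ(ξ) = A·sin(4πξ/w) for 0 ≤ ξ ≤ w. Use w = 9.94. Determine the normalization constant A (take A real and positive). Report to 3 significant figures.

A ≈ 0.449

The normalization condition is ∫|ψ|² dξ = 1 from 0 to w.
The integral (without the A² prefactor) comes out to w/2.
Substituting w = 9.94 gives A² = 0.2012, so A = 0.4486.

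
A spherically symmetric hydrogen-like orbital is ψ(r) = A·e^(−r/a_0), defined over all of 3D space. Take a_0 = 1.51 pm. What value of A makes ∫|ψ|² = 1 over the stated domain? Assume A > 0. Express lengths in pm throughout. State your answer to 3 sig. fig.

The normalization condition is ∫|ψ|² 4πr² dr = 1 from 0 to ∞.
(Spherical symmetry: dV = 4πr² dr.)
Recall ∫₀^∞ r^m e^(−r/β) dr = m!·β^(m+1), with ψ = A·e^(−r/a_0), the integral evaluates to A²·[π·a_0^3].
Hence A² = 1/[π·a_0^3].
Substituting a_0 = 1.51 gives A² = 0.09245, so A = 0.3041.

A ≈ 0.304 pm^(-3/2)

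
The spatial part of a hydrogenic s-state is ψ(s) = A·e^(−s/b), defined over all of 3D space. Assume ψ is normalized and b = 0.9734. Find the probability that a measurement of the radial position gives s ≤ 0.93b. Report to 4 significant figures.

With dV = 4πs²ds, the probability is ∫|ψ|² dV over s ≤ 0.93b.
A² is fixed by ∫₀^∞ 4πs²|ψ|² ds = 1, i.e. A² = (π·b^3)^(−1).
Let u = s/b; then A², 4π and the length scale all cancel, so P = ∫_{0}^{0.93} u^2·e^(-2·u) du ÷ ∫_{0}^{∞} u^2·e^(-2·u) du.
Using ∫ u^2·e^(-2·u) du = -(2·u^2 + 2·u + 1)·e^(-2·u)/4, the numerator is ≈ 0.0713734 and the denominator is 1/4.
This evaluates to P = 0.28549.

P ≈ 0.2855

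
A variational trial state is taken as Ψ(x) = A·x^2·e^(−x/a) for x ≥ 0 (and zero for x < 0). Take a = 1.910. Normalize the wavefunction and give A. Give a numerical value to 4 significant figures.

Normalization requires ∫|Ψ|² dx = 1, integrated from 0 to ∞.
With ∫₀^∞ x^4 e^(−αx) dx = 4!/α^5, the integral (without the A² prefactor) comes out to 3·a^5/4.
Setting this equal to 1 gives A² = 1/(3·a^5/4).
Plugging in a = 1.910 yields A = 0.22903.

A ≈ 0.2290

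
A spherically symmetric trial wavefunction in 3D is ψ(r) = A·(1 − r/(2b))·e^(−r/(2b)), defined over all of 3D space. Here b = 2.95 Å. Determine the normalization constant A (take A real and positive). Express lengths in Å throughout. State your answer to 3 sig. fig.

We need A² ∫|f|² 4πr² dr = 1, taking the integral from 0 to ∞.
The angular integral contributes 4π, leaving ∫₀^∞ r²|ψ|² dr.
With ∫₀^∞ r^4 e^(−αr) dr = 4!/α^5, the integral (without the A² prefactor) comes out to 8·π·b^3.
Hence A² = 1/[8·π·b^3].
Substituting b = 2.95 gives A² = 0.001550, so A = 0.03937.

A ≈ 0.0394 Å^(-3/2)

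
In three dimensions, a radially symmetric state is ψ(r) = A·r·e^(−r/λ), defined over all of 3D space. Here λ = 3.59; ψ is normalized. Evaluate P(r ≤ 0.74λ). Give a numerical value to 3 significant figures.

With dV = 4πr²dr, the probability is ∫|ψ|² dV over r ≤ 0.74λ.
Normalization gives A² = 1/(3·π·λ^5).
In terms of u = r/λ (A², 4π and the length scale all cancel between numerator and denominator), P = [∫_{0}^{0.74} u^4·e^(-2·u) du] / [∫_{0}^{∞} u^4·e^(-2·u) du].
An antiderivative of u^4·e^(-2·u) is -(u^4/2 + u^3 + 3·u^2/2 + 3·u/2 + 3/4)·e^(-2·u); evaluating from 0 to 0.74 gives ≈ 0.013238, while the full integral is 3/4.
Taking the ratio yields P = 0.01765.

P ≈ 0.0177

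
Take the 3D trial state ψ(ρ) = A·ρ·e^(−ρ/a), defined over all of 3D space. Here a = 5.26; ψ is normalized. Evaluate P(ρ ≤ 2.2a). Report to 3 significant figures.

With dV = 4πρ²dρ, the probability is ∫|ψ|² dV over ρ ≤ 2.2a.
A² is fixed by ∫₀^∞ 4πρ²|ψ|² dρ = 1, i.e. A² = (3·π·a^5)^(−1).
Let u = ρ/a; then A², 4π and the length scale all cancel, so P = ∫_{0}^{2.2} u^4·e^(-2·u) du ÷ ∫_{0}^{∞} u^4·e^(-2·u) du.
An antiderivative of u^4·e^(-2·u) is -(u^4/2 + u^3 + 3·u^2/2 + 3·u/2 + 3/4)·e^(-2·u); evaluating from 0 to 2.2 gives ≈ 0.33661, while the full integral is 3/4.
The region integral divided by the full integral gives P = 0.4488.

P ≈ 0.449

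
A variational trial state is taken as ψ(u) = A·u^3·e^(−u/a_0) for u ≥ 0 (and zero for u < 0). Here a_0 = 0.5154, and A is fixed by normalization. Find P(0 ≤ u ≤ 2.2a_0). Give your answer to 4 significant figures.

P ≈ 0.1564

|ψ|² is the probability density, so P = ∫_{0}^{2.2a_0} |ψ|² du.
Since A² = 1/(45·a_0^7/8), this is the region integral divided by the full normalization integral.
In terms of t = u/a_0 (A² and the length scale cancel between numerator and denominator), P = [∫_{0}^{2.2} t^6·e^(-2·t) dt] / [∫_{0}^{∞} t^6·e^(-2·t) dt].
Using ∫ t^6·e^(-2·t) dt = -(4·t^6 + 12·t^5 + 30·t^4 + 60·t^3 + 90·t^2 + 90·t + 45)·e^(-2·t)/8, the numerator is ≈ 0.879496 and the denominator is 45/8.
Evaluating gives P = 0.15635.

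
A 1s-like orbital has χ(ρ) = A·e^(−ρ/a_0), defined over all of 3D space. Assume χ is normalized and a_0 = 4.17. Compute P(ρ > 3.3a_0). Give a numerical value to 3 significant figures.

With dV = 4πρ²dρ, the probability is ∫|χ|² dV over ρ > 3.3a_0.
A² is fixed by ∫₀^∞ 4πρ²|χ|² dρ = 1, i.e. A² = (π·a_0^3)^(−1).
Let u = ρ/a_0; then A², 4π and the length scale all cancel, so P = ∫_{3.3}^{∞} u^2·e^(-2·u) du ÷ ∫_{0}^{∞} u^2·e^(-2·u) du.
Using ∫ u^2·e^(-2·u) du = -(2·u^2 + 2·u + 1)·e^(-2·u)/4, the numerator is 1469·e^(-33/5)/200 and the denominator is 1/4.
This evaluates to P = 0.03997.

P ≈ 0.0400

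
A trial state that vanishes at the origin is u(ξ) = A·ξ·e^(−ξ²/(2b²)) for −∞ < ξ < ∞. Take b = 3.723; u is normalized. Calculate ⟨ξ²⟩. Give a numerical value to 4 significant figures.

The expectation value is the |u|²-weighted average of ξ^2: ∫ ξ^2|u|² dξ.
The ratio of the moment integral to the normalization integral gives ⟨ξ²⟩ = 3·b^2/2.
Putting b = 3.723 gives 20.791.

⟨ξ^2⟩ ≈ 20.79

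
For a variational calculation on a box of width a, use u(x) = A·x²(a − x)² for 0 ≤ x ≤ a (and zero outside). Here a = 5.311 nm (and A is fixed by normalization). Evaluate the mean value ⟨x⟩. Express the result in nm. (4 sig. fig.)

The expectation value is the |u|²-weighted average of x: ∫ x|u|² dx.
Expanding the polynomial and integrating term by term, the ratio of the moment integral to the normalization integral gives ⟨x⟩ = a/2.
With a = 5.311, ⟨x⟩ = 2.6555.

⟨x⟩ ≈ 2.656 nm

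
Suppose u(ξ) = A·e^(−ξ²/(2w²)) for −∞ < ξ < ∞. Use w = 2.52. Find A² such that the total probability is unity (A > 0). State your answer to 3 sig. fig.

We need A² ∫|f|² dξ = 1, taking the integral from −∞ to ∞.
Differentiating ∫e^(−αξ²) dξ = √(π/α) under α to get the higher moments, ∫|u|² dξ = A²·(√(π)·w).
Hence A² = 1/[√(π)·w].
With w = 2.52: A² = 0.2239 and A = 0.4732.

A^2 ≈ 0.224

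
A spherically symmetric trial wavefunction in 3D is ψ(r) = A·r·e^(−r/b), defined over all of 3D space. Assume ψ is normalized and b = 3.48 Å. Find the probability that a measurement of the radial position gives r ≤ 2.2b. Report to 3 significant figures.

P ≈ 0.449

With dV = 4πr²dr, the probability is ∫|ψ|² dV over r ≤ 2.2b.
A² is fixed by ∫₀^∞ 4πr²|ψ|² dr = 1, i.e. A² = (3·π·b^5)^(−1).
Let u = r/b; then A², 4π and the length scale all cancel, so P = ∫_{0}^{2.2} u^4·e^(-2·u) du ÷ ∫_{0}^{∞} u^4·e^(-2·u) du.
Using ∫ u^4·e^(-2·u) du = -(u^4/2 + u^3 + 3·u^2/2 + 3·u/2 + 3/4)·e^(-2·u), the numerator is ≈ 0.33661 and the denominator is 3/4.
Taking the ratio yields P = 0.4488.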